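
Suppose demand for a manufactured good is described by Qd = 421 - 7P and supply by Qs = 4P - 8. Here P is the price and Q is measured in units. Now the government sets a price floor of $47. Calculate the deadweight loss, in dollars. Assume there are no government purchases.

Without the control the market clears where 421 - 7P = 4P - 8, i.e. P* = 39 and Q* = 148.
The floor of 47 is above the equilibrium price 39, so it binds.
At P = 47: Qd = 421 - 7·47 = 92 and Qs = 4·47 - 8 = 180.
Quantity traded falls to 92. At Q = 92 the demand price is (421 - 92)/7 = 47 and the supply price is (8 + 92)/4 = 25.
Deadweight loss = ½ · (47 - 25) · (148 - 92) = ½ · 22 · 56 = 616.

616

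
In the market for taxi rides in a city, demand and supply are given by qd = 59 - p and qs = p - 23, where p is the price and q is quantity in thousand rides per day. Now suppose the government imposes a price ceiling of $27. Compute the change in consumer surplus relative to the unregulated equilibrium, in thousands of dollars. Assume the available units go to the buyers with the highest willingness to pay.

-42

In a free market, 59 - p = p - 23 gives the equilibrium p* = 41, q* = 18.
The ceiling of 27 is below the equilibrium price 41, so it binds.
At p = 27: qd = 59 - 27 = 32 and qs = 27 - 23 = 4.
Consumer surplus without the control is ½ · (59 - 41) · 18 = 162.
With the ceiling, 4 units are sold at 27 (assume they go to the highest-value buyers). The demand price at q = 4 is 55, so CS = ½ · [(59 - 27) + (55 - 27)] · 4 = 120.
Change in consumer surplus = 120 - 162 = -42.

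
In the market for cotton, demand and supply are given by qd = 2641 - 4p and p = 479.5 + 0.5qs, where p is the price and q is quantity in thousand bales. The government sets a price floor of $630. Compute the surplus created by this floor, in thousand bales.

Rearranging supply gives qs = 2p - 959. In a free market, 2641 - 4p = 2p - 959 gives the equilibrium p* = 600, q* = 241.
Because the floor (630) lies above the market-clearing price, it is binding.
At p = 630: qd = 2641 - 4·630 = 121 and qs = 2·630 - 959 = 301.
Surplus = qs - qd = 301 - 121 = 180.

180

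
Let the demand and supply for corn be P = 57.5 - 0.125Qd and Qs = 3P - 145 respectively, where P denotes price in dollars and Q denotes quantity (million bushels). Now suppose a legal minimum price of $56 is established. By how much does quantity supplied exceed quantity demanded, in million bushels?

Rearranging demand gives Qd = 460 - 8P. In a free market, 460 - 8P = 3P - 145 gives the equilibrium P* = 55, Q* = 20.
The floor of 56 is above the equilibrium price 55, so it binds.
At P = 56: Qd = 460 - 8·56 = 12 and Qs = 3·56 - 145 = 23.
Surplus = Qs - Qd = 23 - 12 = 11.

11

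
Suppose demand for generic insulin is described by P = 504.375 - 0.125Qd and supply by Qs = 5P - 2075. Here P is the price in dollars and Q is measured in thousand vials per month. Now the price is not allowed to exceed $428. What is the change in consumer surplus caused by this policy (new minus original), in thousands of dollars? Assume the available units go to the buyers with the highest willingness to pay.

-26.25

Rearranging demand gives Qd = 4035 - 8P. Equilibrium: 4035 - 8P = 5P - 2075, so 6110 = 13P and P* = 470, Q* = 275.
The ceiling of 428 is below the equilibrium price 470, so it binds.
At P = 428: Qd = 4035 - 8·428 = 611 and Qs = 5·428 - 2075 = 65.
Consumer surplus without the control is ½ · (504.375 - 470) · 275 = 4726.5625.
With the ceiling, 65 units are sold at 428 (assume they go to the highest-value buyers). The demand price at Q = 65 is 496.25, so CS = ½ · [(504.375 - 428) + (496.25 - 428)] · 65 = 4700.3125.
Change in consumer surplus = 4700.3125 - 4726.5625 = -26.25.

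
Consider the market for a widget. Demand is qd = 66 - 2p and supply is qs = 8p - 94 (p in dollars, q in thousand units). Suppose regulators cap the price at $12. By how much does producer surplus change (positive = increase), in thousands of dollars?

-72

Equilibrium: 66 - 2p = 8p - 94, so 160 = 10p and p* = 16, q* = 34.
Since 12 < 16, the ceiling is binding.
At p = 12: qd = 66 - 2·12 = 42 and qs = 8·12 - 94 = 2.
Producer surplus without the control is ½ · (16 - 11.75) · 34 = 72.25.
With the ceiling, producers sell 2 units at 12, so PS = ½ · (12 - 11.75) · 2 = 0.25.
Change in producer surplus = 0.25 - 72.25 = -72.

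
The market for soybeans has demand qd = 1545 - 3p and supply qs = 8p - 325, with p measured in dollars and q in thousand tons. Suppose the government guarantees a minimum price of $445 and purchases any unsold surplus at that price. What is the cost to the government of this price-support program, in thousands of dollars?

Setting quantity demanded equal to quantity supplied, 1545 - 3p = 8p - 325, gives p* = 170 and q* = 1035.
Because the floor (445) lies above the market-clearing price, it is binding.
At p = 445: qd = 1545 - 3·445 = 210 and qs = 8·445 - 325 = 3235.
Surplus = qs - qd = 3025.
Government expenditure = surplus × support price = 3025 × 445 = 1346125.

1346125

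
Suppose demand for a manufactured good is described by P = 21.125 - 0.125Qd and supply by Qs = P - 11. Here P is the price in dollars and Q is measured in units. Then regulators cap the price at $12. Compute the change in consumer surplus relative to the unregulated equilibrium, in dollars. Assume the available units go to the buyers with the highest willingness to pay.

Rearranging demand gives Qd = 169 - 8P. Setting quantity demanded equal to quantity supplied, 169 - 8P = P - 11, gives P* = 20 and Q* = 9.
Because the ceiling (12) lies below the market-clearing price, it is binding.
At P = 12: Qd = 169 - 8·12 = 73 and Qs = 12 - 11 = 1.
Consumer surplus without the control is ½ · (21.125 - 20) · 9 = 5.0625.
With the ceiling, 1 units are sold at 12 (assume they go to the highest-value buyers). The demand price at Q = 1 is 21, so CS = ½ · [(21.125 - 12) + (21 - 12)] · 1 = 9.0625.
Change in consumer surplus = 9.0625 - 5.0625 = 4.

4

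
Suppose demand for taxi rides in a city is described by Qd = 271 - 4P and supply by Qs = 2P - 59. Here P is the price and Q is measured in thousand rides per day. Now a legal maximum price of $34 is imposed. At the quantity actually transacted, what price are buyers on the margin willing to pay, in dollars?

65.5

In a free market, 271 - 4P = 2P - 59 gives the equilibrium P* = 55, Q* = 51.
Because the ceiling (34) lies below the market-clearing price, it is binding.
At P = 34: Qd = 271 - 4·34 = 135 and Qs = 2·34 - 59 = 9.
Only 9 units reach the market. On the demand curve, the marginal buyer's willingness to pay at Q = 9 is (271 - 9)/4 = 65.5.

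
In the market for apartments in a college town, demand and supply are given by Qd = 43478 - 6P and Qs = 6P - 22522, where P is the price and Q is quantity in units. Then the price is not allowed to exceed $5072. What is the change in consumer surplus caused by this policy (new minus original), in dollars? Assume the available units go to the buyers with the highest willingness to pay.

2835928

Without the control the market clears where 43478 - 6P = 6P - 22522, i.e. P* = 5500 and Q* = 10478.
Because the ceiling (5072) lies below the market-clearing price, it is binding.
At P = 5072: Qd = 43478 - 6·5072 = 13046 and Qs = 6·5072 - 22522 = 7910.
Consumer surplus without the control is ½ · (21739/3 - 5500) · 10478 = 27447121/3.
With the ceiling, 7910 units are sold at 5072 (assume they go to the highest-value buyers). The demand price at Q = 7910 is 5928, so CS = ½ · [(21739/3 - 5072) + (5928 - 5072)] · 7910 = 35954905/3.
Change in consumer surplus = 35954905/3 - 27447121/3 = 2835928.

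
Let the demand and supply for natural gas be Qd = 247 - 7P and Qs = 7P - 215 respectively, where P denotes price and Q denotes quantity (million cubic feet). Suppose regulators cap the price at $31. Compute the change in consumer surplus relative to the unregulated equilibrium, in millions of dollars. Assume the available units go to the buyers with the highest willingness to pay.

Setting quantity demanded equal to quantity supplied, 247 - 7P = 7P - 215, gives P* = 33 and Q* = 16.
Since 31 < 33, the ceiling is binding.
At P = 31: Qd = 247 - 7·31 = 30 and Qs = 7·31 - 215 = 2.
Consumer surplus without the control is ½ · (247/7 - 33) · 16 = 128/7.
With the ceiling, 2 units are sold at 31 (assume they go to the highest-value buyers). The demand price at Q = 2 is 35, so CS = ½ · [(247/7 - 31) + (35 - 31)] · 2 = 58/7.
Change in consumer surplus = 58/7 - 128/7 = -10.

-10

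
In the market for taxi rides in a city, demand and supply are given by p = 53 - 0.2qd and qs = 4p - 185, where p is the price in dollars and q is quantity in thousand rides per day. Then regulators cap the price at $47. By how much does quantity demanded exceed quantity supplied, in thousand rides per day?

27

Rearranging demand gives qd = 265 - 5p. Setting quantity demanded equal to quantity supplied, 265 - 5p = 4p - 185, gives p* = 50 and q* = 15.
Because the ceiling (47) lies below the market-clearing price, it is binding.
At p = 47: qd = 265 - 5·47 = 30 and qs = 4·47 - 185 = 3.
Shortage = qd - qs = 30 - 3 = 27.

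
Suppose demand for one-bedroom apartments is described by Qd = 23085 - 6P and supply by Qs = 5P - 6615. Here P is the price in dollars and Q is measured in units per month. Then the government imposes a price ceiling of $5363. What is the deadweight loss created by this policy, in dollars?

Equilibrium: 23085 - 6P = 5P - 6615, so 29700 = 11P and P* = 2700, Q* = 6885.
The ceiling of 5363 is above the equilibrium price 2700, so it is not binding; the market clears at P* = 2700, Q* = 6885.
Since the control does not bind, no trades are prevented and deadweight loss is zero.

0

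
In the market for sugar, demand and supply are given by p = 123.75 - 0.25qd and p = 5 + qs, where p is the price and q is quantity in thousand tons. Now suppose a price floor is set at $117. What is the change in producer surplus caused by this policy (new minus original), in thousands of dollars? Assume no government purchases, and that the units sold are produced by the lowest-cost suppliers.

Rearranging demand gives qd = 495 - 4p; rearranging supply gives qs = p - 5. In a free market, 495 - 4p = p - 5 gives the equilibrium p* = 100, q* = 95.
Because the floor (117) lies above the market-clearing price, it is binding.
At p = 117: qd = 495 - 4·117 = 27 and qs = 117 - 5 = 112.
Producer surplus without the control is ½ · (100 - 5) · 95 = 4512.5.
With the floor, 27 units are sold at 117. The supply price at q = 27 is 32, so PS = ½ · [(117 - 5) + (117 - 32)] · 27 = 2659.5.
Change in producer surplus = 2659.5 - 4512.5 = -1853.

-1853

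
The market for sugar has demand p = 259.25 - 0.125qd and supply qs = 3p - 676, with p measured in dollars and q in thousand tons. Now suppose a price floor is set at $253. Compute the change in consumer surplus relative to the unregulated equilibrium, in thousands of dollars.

-186

Rearranging demand gives qd = 2074 - 8p. Equilibrium: 2074 - 8p = 3p - 676, so 2750 = 11p and p* = 250, q* = 74.
Since 253 > 250, the floor is binding.
At p = 253: qd = 2074 - 8·253 = 50 and qs = 3·253 - 676 = 83.
Consumer surplus without the control is ½ · (259.25 - 250) · 74 = 342.25.
With the floor, consumers buy 50 units at 253, so CS = ½ · (259.25 - 253) · 50 = 156.25.
Change in consumer surplus = 156.25 - 342.25 = -186.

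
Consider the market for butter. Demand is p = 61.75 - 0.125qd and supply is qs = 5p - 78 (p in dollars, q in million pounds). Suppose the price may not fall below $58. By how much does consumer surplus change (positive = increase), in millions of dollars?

-1204

Rearranging demand gives qd = 494 - 8p. In a free market, 494 - 8p = 5p - 78 gives the equilibrium p* = 44, q* = 142.
Because the floor (58) lies above the market-clearing price, it is binding.
At p = 58: qd = 494 - 8·58 = 30 and qs = 5·58 - 78 = 212.
Consumer surplus without the control is ½ · (61.75 - 44) · 142 = 1260.25.
With the floor, consumers buy 30 units at 58, so CS = ½ · (61.75 - 58) · 30 = 56.25.
Change in consumer surplus = 56.25 - 1260.25 = -1204.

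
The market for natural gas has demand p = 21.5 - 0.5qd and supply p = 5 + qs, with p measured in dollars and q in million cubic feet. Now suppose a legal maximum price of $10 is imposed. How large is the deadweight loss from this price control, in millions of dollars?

Rearranging demand gives qd = 43 - 2p; rearranging supply gives qs = p - 5. Equilibrium: 43 - 2p = p - 5, so 48 = 3p and p* = 16, q* = 11.
Because the ceiling (10) lies below the market-clearing price, it is binding.
At p = 10: qd = 43 - 2·10 = 23 and qs = 10 - 5 = 5.
Quantity traded falls to 5. At q = 5 the demand price is (43 - 5)/2 = 19 and the supply price is 5 + 5 = 10.
Deadweight loss = ½ · (19 - 10) · (11 - 5) = ½ · 9 · 6 = 27.

27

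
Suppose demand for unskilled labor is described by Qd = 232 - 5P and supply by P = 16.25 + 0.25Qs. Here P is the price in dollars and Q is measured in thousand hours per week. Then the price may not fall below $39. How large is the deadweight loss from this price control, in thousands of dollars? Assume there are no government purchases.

202.5

Rearranging supply gives Qs = 4P - 65. Without the control the market clears where 232 - 5P = 4P - 65, i.e. P* = 33 and Q* = 67.
Because the floor (39) lies above the market-clearing price, it is binding.
At P = 39: Qd = 232 - 5·39 = 37 and Qs = 4·39 - 65 = 91.
Quantity traded falls to 37. At Q = 37 the demand price is (232 - 37)/5 = 39 and the supply price is (65 + 37)/4 = 25.5.
Deadweight loss = ½ · (39 - 25.5) · (67 - 37) = ½ · 13.5 · 30 = 202.5.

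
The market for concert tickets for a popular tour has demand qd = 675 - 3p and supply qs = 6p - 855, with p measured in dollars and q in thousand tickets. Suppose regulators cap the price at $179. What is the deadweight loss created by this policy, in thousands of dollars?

In a free market, 675 - 3p = 6p - 855 gives the equilibrium p* = 170, q* = 165.
The ceiling of 179 is above the equilibrium price 170, so it is not binding; the market clears at p* = 170, q* = 165.
Since the control does not bind, no trades are prevented and deadweight loss is zero.

0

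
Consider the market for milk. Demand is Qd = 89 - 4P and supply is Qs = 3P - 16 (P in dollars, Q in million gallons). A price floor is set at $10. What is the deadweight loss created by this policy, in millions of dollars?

0

In a free market, 89 - 4P = 3P - 16 gives the equilibrium P* = 15, Q* = 29.
The floor of 10 is below the equilibrium price 15, so it is not binding; the market clears at P* = 15, Q* = 29.
Since the control does not bind, no trades are prevented and deadweight loss is zero.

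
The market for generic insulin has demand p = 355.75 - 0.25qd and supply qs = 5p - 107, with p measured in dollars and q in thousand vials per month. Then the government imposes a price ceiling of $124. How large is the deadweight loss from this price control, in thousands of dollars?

Rearranging demand gives qd = 1423 - 4p. Setting quantity demanded equal to quantity supplied, 1423 - 4p = 5p - 107, gives p* = 170 and q* = 743.
Since 124 < 170, the ceiling is binding.
At p = 124: qd = 1423 - 4·124 = 927 and qs = 5·124 - 107 = 513.
Quantity traded falls to 513. At q = 513 the demand price is (1423 - 513)/4 = 227.5 and the supply price is (107 + 513)/5 = 124.
Deadweight loss = ½ · (227.5 - 124) · (743 - 513) = ½ · 103.5 · 230 = 11902.5.

11902.5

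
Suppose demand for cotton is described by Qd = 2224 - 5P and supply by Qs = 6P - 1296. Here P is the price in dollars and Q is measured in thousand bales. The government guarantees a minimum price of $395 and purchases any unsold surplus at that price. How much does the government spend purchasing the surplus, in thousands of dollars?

Setting quantity demanded equal to quantity supplied, 2224 - 5P = 6P - 1296, gives P* = 320 and Q* = 624.
Because the floor (395) lies above the market-clearing price, it is binding.
At P = 395: Qd = 2224 - 5·395 = 249 and Qs = 6·395 - 1296 = 1074.
Surplus = Qs - Qd = 825.
Government expenditure = surplus × support price = 825 × 395 = 325875.

325875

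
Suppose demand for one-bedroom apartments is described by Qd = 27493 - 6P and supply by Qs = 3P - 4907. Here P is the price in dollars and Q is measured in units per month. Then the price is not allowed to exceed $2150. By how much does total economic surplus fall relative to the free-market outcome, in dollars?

4730625

Without the control the market clears where 27493 - 6P = 3P - 4907, i.e. P* = 3600 and Q* = 5893.
Since 2150 < 3600, the ceiling is binding.
At P = 2150: Qd = 27493 - 6·2150 = 14593 and Qs = 3·2150 - 4907 = 1543.
Quantity traded falls to 1543. At Q = 1543 the demand price is (27493 - 1543)/6 = 4325 and the supply price is (4907 + 1543)/3 = 2150.
Deadweight loss = ½ · (4325 - 2150) · (5893 - 1543) = ½ · 2175 · 4350 = 4730625.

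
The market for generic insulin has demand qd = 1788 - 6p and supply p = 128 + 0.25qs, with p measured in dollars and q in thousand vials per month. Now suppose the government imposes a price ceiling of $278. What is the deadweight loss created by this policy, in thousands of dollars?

Rearranging supply gives qs = 4p - 512. Setting quantity demanded equal to quantity supplied, 1788 - 6p = 4p - 512, gives p* = 230 and q* = 408.
Since 278 is above p* = 230, the ceiling does not bind and the free-market outcome prevails.
Since the control does not bind, no trades are prevented and deadweight loss is zero.

0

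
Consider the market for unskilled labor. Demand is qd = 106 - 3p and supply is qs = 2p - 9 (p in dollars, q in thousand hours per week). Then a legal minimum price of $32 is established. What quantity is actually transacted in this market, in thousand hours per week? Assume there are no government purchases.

In a free market, 106 - 3p = 2p - 9 gives the equilibrium p* = 23, q* = 37.
Since 32 > 23, the floor is binding.
At p = 32: qd = 106 - 3·32 = 10 and qs = 2·32 - 9 = 55.
The quantity actually transacted is the short side, demand: 10.

10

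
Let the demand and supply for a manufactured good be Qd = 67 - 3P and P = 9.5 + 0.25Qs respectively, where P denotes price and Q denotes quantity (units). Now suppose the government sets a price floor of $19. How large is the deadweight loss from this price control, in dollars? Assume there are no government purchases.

42

Rearranging supply gives Qs = 4P - 38. Without the control the market clears where 67 - 3P = 4P - 38, i.e. P* = 15 and Q* = 22.
The floor of 19 is above the equilibrium price 15, so it binds.
At P = 19: Qd = 67 - 3·19 = 10 and Qs = 4·19 - 38 = 38.
Quantity traded falls to 10. At Q = 10 the demand price is (67 - 10)/3 = 19 and the supply price is (38 + 10)/4 = 12.
Deadweight loss = ½ · (19 - 12) · (22 - 10) = ½ · 7 · 12 = 42.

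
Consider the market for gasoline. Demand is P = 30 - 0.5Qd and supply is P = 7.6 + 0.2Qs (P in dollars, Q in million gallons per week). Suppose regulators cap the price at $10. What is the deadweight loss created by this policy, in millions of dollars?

140

Rearranging demand gives Qd = 60 - 2P; rearranging supply gives Qs = 5P - 38. Setting quantity demanded equal to quantity supplied, 60 - 2P = 5P - 38, gives P* = 14 and Q* = 32.
The ceiling of 10 is below the equilibrium price 14, so it binds.
At P = 10: Qd = 60 - 2·10 = 40 and Qs = 5·10 - 38 = 12.
Quantity traded falls to 12. At Q = 12 the demand price is (60 - 12)/2 = 24 and the supply price is (38 + 12)/5 = 10.
Deadweight loss = ½ · (24 - 10) · (32 - 12) = ½ · 14 · 20 = 140.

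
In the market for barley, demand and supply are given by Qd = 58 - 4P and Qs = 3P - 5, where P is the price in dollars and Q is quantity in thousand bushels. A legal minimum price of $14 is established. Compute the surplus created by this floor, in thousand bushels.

Equilibrium: 58 - 4P = 3P - 5, so 63 = 7P and P* = 9, Q* = 22.
Because the floor (14) lies above the market-clearing price, it is binding.
At P = 14: Qd = 58 - 4·14 = 2 and Qs = 3·14 - 5 = 37.
Surplus = Qs - Qd = 37 - 2 = 35.

35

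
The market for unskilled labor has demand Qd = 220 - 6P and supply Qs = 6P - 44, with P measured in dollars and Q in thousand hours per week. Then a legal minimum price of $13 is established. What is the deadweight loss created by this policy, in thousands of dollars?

0

Without the control the market clears where 220 - 6P = 6P - 44, i.e. P* = 22 and Q* = 88.
Since 13 is below P* = 22, the floor does not bind and the free-market outcome prevails.
Since the control does not bind, no trades are prevented and deadweight loss is zero.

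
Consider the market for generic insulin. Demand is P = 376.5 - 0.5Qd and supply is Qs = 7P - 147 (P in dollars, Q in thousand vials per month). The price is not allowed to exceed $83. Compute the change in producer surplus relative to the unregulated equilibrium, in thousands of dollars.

-8389.5

Rearranging demand gives Qd = 753 - 2P. In a free market, 753 - 2P = 7P - 147 gives the equilibrium P* = 100, Q* = 553.
Since 83 < 100, the ceiling is binding.
At P = 83: Qd = 753 - 2·83 = 587 and Qs = 7·83 - 147 = 434.
Producer surplus without the control is ½ · (100 - 21) · 553 = 21843.5.
With the ceiling, producers sell 434 units at 83, so PS = ½ · (83 - 21) · 434 = 13454.
Change in producer surplus = 13454 - 21843.5 = -8389.5.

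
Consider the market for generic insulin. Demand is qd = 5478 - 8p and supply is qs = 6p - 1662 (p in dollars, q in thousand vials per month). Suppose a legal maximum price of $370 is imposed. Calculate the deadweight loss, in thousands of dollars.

102900

Equilibrium: 5478 - 8p = 6p - 1662, so 7140 = 14p and p* = 510, q* = 1398.
The ceiling of 370 is below the equilibrium price 510, so it binds.
At p = 370: qd = 5478 - 8·370 = 2518 and qs = 6·370 - 1662 = 558.
Quantity traded falls to 558. At q = 558 the demand price is (5478 - 558)/8 = 615 and the supply price is (1662 + 558)/6 = 370.
Deadweight loss = ½ · (615 - 370) · (1398 - 558) = ½ · 245 · 840 = 102900.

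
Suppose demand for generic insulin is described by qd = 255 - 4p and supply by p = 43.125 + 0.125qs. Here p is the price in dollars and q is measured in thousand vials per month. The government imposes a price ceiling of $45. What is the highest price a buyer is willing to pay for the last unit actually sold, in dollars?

60

Rearranging supply gives qs = 8p - 345. Equilibrium: 255 - 4p = 8p - 345, so 600 = 12p and p* = 50, q* = 55.
Because the ceiling (45) lies below the market-clearing price, it is binding.
At p = 45: qd = 255 - 4·45 = 75 and qs = 8·45 - 345 = 15.
Only 15 units reach the market. On the demand curve, the marginal buyer's willingness to pay at q = 15 is (255 - 15)/4 = 60.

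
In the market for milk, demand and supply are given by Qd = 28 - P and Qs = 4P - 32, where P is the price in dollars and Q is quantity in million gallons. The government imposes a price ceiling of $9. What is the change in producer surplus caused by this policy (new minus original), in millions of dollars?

-30

Setting quantity demanded equal to quantity supplied, 28 - P = 4P - 32, gives P* = 12 and Q* = 16.
Because the ceiling (9) lies below the market-clearing price, it is binding.
At P = 9: Qd = 28 - 9 = 19 and Qs = 4·9 - 32 = 4.
Producer surplus without the control is ½ · (12 - 8) · 16 = 32.
With the ceiling, producers sell 4 units at 9, so PS = ½ · (9 - 8) · 4 = 2.
Change in producer surplus = 2 - 32 = -30.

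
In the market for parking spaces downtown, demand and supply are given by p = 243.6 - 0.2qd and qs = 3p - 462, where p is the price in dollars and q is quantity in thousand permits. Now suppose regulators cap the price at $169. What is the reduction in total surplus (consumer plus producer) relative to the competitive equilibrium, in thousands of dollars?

Rearranging demand gives qd = 1218 - 5p. In a free market, 1218 - 5p = 3p - 462 gives the equilibrium p* = 210, q* = 168.
Since 169 < 210, the ceiling is binding.
At p = 169: qd = 1218 - 5·169 = 373 and qs = 3·169 - 462 = 45.
Quantity traded falls to 45. At q = 45 the demand price is (1218 - 45)/5 = 234.6 and the supply price is (462 + 45)/3 = 169.
Deadweight loss = ½ · (234.6 - 169) · (168 - 45) = ½ · 65.6 · 123 = 4034.4.

4034.4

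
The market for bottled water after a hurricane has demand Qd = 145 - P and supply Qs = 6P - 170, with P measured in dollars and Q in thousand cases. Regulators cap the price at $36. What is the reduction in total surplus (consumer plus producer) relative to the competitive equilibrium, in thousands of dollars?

1701

Without the control the market clears where 145 - P = 6P - 170, i.e. P* = 45 and Q* = 100.
The ceiling of 36 is below the equilibrium price 45, so it binds.
At P = 36: Qd = 145 - 36 = 109 and Qs = 6·36 - 170 = 46.
Quantity traded falls to 46. At Q = 46 the demand price is 145 - 46 = 99 and the supply price is (170 + 46)/6 = 36.
Deadweight loss = ½ · (99 - 36) · (100 - 46) = ½ · 63 · 54 = 1701.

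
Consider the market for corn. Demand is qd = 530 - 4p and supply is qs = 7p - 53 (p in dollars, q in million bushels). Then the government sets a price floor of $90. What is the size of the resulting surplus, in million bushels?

In a free market, 530 - 4p = 7p - 53 gives the equilibrium p* = 53, q* = 318.
The floor of 90 is above the equilibrium price 53, so it binds.
At p = 90: qd = 530 - 4·90 = 170 and qs = 7·90 - 53 = 577.
Surplus = qs - qd = 577 - 170 = 407.

407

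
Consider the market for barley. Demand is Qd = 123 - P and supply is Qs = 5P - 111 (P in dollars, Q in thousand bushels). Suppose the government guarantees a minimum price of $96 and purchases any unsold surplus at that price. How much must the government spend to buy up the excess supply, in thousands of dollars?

32832

Setting quantity demanded equal to quantity supplied, 123 - P = 5P - 111, gives P* = 39 and Q* = 84.
Because the floor (96) lies above the market-clearing price, it is binding.
At P = 96: Qd = 123 - 96 = 27 and Qs = 5·96 - 111 = 369.
Surplus = Qs - Qd = 342.
Government expenditure = surplus × support price = 342 × 96 = 32832.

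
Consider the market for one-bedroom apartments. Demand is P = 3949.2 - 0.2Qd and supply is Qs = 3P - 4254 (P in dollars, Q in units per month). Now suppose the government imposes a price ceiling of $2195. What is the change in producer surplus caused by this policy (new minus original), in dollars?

-2848492.5

Rearranging demand gives Qd = 19746 - 5P. In a free market, 19746 - 5P = 3P - 4254 gives the equilibrium P* = 3000, Q* = 4746.
Since 2195 < 3000, the ceiling is binding.
At P = 2195: Qd = 19746 - 5·2195 = 8771 and Qs = 3·2195 - 4254 = 2331.
Producer surplus without the control is ½ · (3000 - 1418) · 4746 = 3754086.
With the ceiling, producers sell 2331 units at 2195, so PS = ½ · (2195 - 1418) · 2331 = 905593.5.
Change in producer surplus = 905593.5 - 3754086 = -2848492.5.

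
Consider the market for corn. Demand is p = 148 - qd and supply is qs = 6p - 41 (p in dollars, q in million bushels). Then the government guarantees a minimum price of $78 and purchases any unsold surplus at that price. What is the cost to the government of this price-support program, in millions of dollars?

Rearranging demand gives qd = 148 - p. Equilibrium: 148 - p = 6p - 41, so 189 = 7p and p* = 27, q* = 121.
The floor of 78 is above the equilibrium price 27, so it binds.
At p = 78: qd = 148 - 78 = 70 and qs = 6·78 - 41 = 427.
Surplus = qs - qd = 357.
Government expenditure = surplus × support price = 357 × 78 = 27846.

27846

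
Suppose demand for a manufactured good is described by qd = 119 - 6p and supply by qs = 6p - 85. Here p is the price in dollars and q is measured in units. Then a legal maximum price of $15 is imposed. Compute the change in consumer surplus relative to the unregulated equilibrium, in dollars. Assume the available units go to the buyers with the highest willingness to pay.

-2

Setting quantity demanded equal to quantity supplied, 119 - 6p = 6p - 85, gives p* = 17 and q* = 17.
Because the ceiling (15) lies below the market-clearing price, it is binding.
At p = 15: qd = 119 - 6·15 = 29 and qs = 6·15 - 85 = 5.
Consumer surplus without the control is ½ · (119/6 - 17) · 17 = 289/12.
With the ceiling, 5 units are sold at 15 (assume they go to the highest-value buyers). The demand price at q = 5 is 19, so CS = ½ · [(119/6 - 15) + (19 - 15)] · 5 = 265/12.
Change in consumer surplus = 265/12 - 289/12 = -2.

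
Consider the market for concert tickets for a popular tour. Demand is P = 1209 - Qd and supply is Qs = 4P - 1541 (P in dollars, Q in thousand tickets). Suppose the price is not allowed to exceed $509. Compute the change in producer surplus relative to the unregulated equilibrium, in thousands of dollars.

Rearranging demand gives Qd = 1209 - P. Without the control the market clears where 1209 - P = 4P - 1541, i.e. P* = 550 and Q* = 659.
Because the ceiling (509) lies below the market-clearing price, it is binding.
At P = 509: Qd = 1209 - 509 = 700 and Qs = 4·509 - 1541 = 495.
Producer surplus without the control is ½ · (550 - 385.25) · 659 = 54285.125.
With the ceiling, producers sell 495 units at 509, so PS = ½ · (509 - 385.25) · 495 = 30628.125.
Change in producer surplus = 30628.125 - 54285.125 = -23657.

-23657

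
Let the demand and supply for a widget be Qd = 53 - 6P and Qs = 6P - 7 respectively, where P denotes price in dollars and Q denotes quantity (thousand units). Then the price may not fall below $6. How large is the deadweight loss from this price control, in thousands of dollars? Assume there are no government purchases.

Equilibrium: 53 - 6P = 6P - 7, so 60 = 12P and P* = 5, Q* = 23.
Since 6 > 5, the floor is binding.
At P = 6: Qd = 53 - 6·6 = 17 and Qs = 6·6 - 7 = 29.
Quantity traded falls to 17. At Q = 17 the demand price is (53 - 17)/6 = 6 and the supply price is (7 + 17)/6 = 4.
Deadweight loss = ½ · (6 - 4) · (23 - 17) = ½ · 2 · 6 = 6.

6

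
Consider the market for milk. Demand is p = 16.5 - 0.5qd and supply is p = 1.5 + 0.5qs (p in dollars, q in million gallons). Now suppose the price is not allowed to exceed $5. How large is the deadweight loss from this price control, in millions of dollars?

32

Rearranging demand gives qd = 33 - 2p; rearranging supply gives qs = 2p - 3. Equilibrium: 33 - 2p = 2p - 3, so 36 = 4p and p* = 9, q* = 15.
The ceiling of 5 is below the equilibrium price 9, so it binds.
At p = 5: qd = 33 - 2·5 = 23 and qs = 2·5 - 3 = 7.
Quantity traded falls to 7. At q = 7 the demand price is (33 - 7)/2 = 13 and the supply price is (3 + 7)/2 = 5.
Deadweight loss = ½ · (13 - 5) · (15 - 7) = ½ · 8 · 8 = 32.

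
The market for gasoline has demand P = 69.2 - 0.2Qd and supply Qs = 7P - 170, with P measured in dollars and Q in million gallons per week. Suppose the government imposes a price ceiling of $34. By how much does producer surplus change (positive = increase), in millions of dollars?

-895.5

Rearranging demand gives Qd = 346 - 5P. Equilibrium: 346 - 5P = 7P - 170, so 516 = 12P and P* = 43, Q* = 131.
Because the ceiling (34) lies below the market-clearing price, it is binding.
At P = 34: Qd = 346 - 5·34 = 176 and Qs = 7·34 - 170 = 68.
Producer surplus without the control is ½ · (43 - 170/7) · 131 = 17161/14.
With the ceiling, producers sell 68 units at 34, so PS = ½ · (34 - 170/7) · 68 = 2312/7.
Change in producer surplus = 2312/7 - 17161/14 = -895.5.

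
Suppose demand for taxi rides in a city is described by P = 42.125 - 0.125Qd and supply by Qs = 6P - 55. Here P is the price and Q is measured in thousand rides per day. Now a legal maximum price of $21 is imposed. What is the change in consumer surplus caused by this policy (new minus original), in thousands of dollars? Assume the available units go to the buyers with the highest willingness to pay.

386.75

Rearranging demand gives Qd = 337 - 8P. Setting quantity demanded equal to quantity supplied, 337 - 8P = 6P - 55, gives P* = 28 and Q* = 113.
Since 21 < 28, the ceiling is binding.
At P = 21: Qd = 337 - 8·21 = 169 and Qs = 6·21 - 55 = 71.
Consumer surplus without the control is ½ · (42.125 - 28) · 113 = 798.0625.
With the ceiling, 71 units are sold at 21 (assume they go to the highest-value buyers). The demand price at Q = 71 is 33.25, so CS = ½ · [(42.125 - 21) + (33.25 - 21)] · 71 = 1184.8125.
Change in consumer surplus = 1184.8125 - 798.0625 = 386.75.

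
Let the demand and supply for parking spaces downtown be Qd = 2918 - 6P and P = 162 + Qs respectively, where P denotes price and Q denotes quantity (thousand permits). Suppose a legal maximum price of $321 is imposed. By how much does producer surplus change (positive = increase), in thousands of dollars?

-26001.5

Rearranging supply gives Qs = P - 162. Setting quantity demanded equal to quantity supplied, 2918 - 6P = P - 162, gives P* = 440 and Q* = 278.
Since 321 < 440, the ceiling is binding.
At P = 321: Qd = 2918 - 6·321 = 992 and Qs = 321 - 162 = 159.
Producer surplus without the control is ½ · (440 - 162) · 278 = 38642.
With the ceiling, producers sell 159 units at 321, so PS = ½ · (321 - 162) · 159 = 12640.5.
Change in producer surplus = 12640.5 - 38642 = -26001.5.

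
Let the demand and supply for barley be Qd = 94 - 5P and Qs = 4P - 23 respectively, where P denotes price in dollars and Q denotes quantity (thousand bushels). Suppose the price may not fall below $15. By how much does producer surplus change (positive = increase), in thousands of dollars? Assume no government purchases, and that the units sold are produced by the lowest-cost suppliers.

25.5

Setting quantity demanded equal to quantity supplied, 94 - 5P = 4P - 23, gives P* = 13 and Q* = 29.
Since 15 > 13, the floor is binding.
At P = 15: Qd = 94 - 5·15 = 19 and Qs = 4·15 - 23 = 37.
Producer surplus without the control is ½ · (13 - 5.75) · 29 = 105.125.
With the floor, 19 units are sold at 15. The supply price at Q = 19 is 10.5, so PS = ½ · [(15 - 5.75) + (15 - 10.5)] · 19 = 130.625.
Change in producer surplus = 130.625 - 105.125 = 25.5.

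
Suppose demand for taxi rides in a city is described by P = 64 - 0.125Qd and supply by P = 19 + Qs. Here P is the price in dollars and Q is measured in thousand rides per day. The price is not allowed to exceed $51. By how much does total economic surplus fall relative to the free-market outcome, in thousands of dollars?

36

Rearranging demand gives Qd = 512 - 8P; rearranging supply gives Qs = P - 19. Setting quantity demanded equal to quantity supplied, 512 - 8P = P - 19, gives P* = 59 and Q* = 40.
Since 51 < 59, the ceiling is binding.
At P = 51: Qd = 512 - 8·51 = 104 and Qs = 51 - 19 = 32.
Quantity traded falls to 32. At Q = 32 the demand price is (512 - 32)/8 = 60 and the supply price is 19 + 32 = 51.
Deadweight loss = ½ · (60 - 51) · (40 - 32) = ½ · 9 · 8 = 36.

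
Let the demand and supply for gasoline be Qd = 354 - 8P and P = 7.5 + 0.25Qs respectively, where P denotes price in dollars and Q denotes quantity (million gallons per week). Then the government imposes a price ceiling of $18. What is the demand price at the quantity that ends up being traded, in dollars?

39

Rearranging supply gives Qs = 4P - 30. Without the control the market clears where 354 - 8P = 4P - 30, i.e. P* = 32 and Q* = 98.
The ceiling of 18 is below the equilibrium price 32, so it binds.
At P = 18: Qd = 354 - 8·18 = 210 and Qs = 4·18 - 30 = 42.
Only 42 units reach the market. On the demand curve, the marginal buyer's willingness to pay at Q = 42 is (354 - 42)/8 = 39.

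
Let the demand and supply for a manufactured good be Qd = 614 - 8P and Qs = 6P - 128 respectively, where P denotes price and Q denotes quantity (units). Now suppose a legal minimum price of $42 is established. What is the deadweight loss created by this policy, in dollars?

0

Equilibrium: 614 - 8P = 6P - 128, so 742 = 14P and P* = 53, Q* = 190.
Since 42 is below P* = 53, the floor does not bind and the free-market outcome prevails.
Since the control does not bind, no trades are prevented and deadweight loss is zero.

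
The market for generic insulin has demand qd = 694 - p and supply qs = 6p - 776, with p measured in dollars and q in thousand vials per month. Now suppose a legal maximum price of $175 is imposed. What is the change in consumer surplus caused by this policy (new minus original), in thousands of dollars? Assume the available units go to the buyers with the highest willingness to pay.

-12460

Equilibrium: 694 - p = 6p - 776, so 1470 = 7p and p* = 210, q* = 484.
The ceiling of 175 is below the equilibrium price 210, so it binds.
At p = 175: qd = 694 - 175 = 519 and qs = 6·175 - 776 = 274.
Consumer surplus without the control is ½ · (694 - 210) · 484 = 117128.
With the ceiling, 274 units are sold at 175 (assume they go to the highest-value buyers). The demand price at q = 274 is 420, so CS = ½ · [(694 - 175) + (420 - 175)] · 274 = 104668.
Change in consumer surplus = 104668 - 117128 = -12460.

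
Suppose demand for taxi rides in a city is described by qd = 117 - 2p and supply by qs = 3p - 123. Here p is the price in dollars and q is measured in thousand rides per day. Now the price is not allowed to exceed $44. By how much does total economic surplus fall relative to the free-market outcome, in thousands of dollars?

60

In a free market, 117 - 2p = 3p - 123 gives the equilibrium p* = 48, q* = 21.
Since 44 < 48, the ceiling is binding.
At p = 44: qd = 117 - 2·44 = 29 and qs = 3·44 - 123 = 9.
Quantity traded falls to 9. At q = 9 the demand price is (117 - 9)/2 = 54 and the supply price is (123 + 9)/3 = 44.
Deadweight loss = ½ · (54 - 44) · (21 - 9) = ½ · 10 · 12 = 60.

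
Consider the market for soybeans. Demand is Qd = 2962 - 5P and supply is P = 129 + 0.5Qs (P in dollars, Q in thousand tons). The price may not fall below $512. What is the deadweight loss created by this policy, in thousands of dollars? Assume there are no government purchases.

Rearranging supply gives Qs = 2P - 258. Without the control the market clears where 2962 - 5P = 2P - 258, i.e. P* = 460 and Q* = 662.
Since 512 > 460, the floor is binding.
At P = 512: Qd = 2962 - 5·512 = 402 and Qs = 2·512 - 258 = 766.
Quantity traded falls to 402. At Q = 402 the demand price is (2962 - 402)/5 = 512 and the supply price is (258 + 402)/2 = 330.
Deadweight loss = ½ · (512 - 330) · (662 - 402) = ½ · 182 · 260 = 23660.

23660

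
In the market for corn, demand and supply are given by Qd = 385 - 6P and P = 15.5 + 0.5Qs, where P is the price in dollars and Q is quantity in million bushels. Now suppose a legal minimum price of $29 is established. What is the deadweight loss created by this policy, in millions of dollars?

0

Rearranging supply gives Qs = 2P - 31. In a free market, 385 - 6P = 2P - 31 gives the equilibrium P* = 52, Q* = 73.
The floor of 29 is below the equilibrium price 52, so it is not binding; the market clears at P* = 52, Q* = 73.
Since the control does not bind, no trades are prevented and deadweight loss is zero.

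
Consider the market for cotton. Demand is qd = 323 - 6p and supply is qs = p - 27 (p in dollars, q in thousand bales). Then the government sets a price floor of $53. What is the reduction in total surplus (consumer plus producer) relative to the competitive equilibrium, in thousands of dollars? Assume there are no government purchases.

189

In a free market, 323 - 6p = p - 27 gives the equilibrium p* = 50, q* = 23.
Since 53 > 50, the floor is binding.
At p = 53: qd = 323 - 6·53 = 5 and qs = 53 - 27 = 26.
Quantity traded falls to 5. At q = 5 the demand price is (323 - 5)/6 = 53 and the supply price is 27 + 5 = 32.
Deadweight loss = ½ · (53 - 32) · (23 - 5) = ½ · 21 · 18 = 189.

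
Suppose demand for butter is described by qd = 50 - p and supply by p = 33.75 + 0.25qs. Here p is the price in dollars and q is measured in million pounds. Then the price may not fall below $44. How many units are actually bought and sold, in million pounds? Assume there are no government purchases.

6

Rearranging supply gives qs = 4p - 135. In a free market, 50 - p = 4p - 135 gives the equilibrium p* = 37, q* = 13.
Since 44 > 37, the floor is binding.
At p = 44: qd = 50 - 44 = 6 and qs = 4·44 - 135 = 41.
The quantity actually transacted is the short side, demand: 6.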